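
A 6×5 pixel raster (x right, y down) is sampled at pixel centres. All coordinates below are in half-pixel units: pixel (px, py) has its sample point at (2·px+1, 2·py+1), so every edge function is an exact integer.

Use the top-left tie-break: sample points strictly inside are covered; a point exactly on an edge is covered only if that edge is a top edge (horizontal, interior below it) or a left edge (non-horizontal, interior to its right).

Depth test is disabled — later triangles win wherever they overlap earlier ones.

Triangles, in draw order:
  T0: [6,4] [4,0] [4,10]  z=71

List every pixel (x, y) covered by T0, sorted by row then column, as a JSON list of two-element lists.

T0:
  2·area = 20  (B↔C swapped to make it positive)
  edge (6, 4)→(4, 10): d=(-2,6) right/bottom  bias=-1
  edge (4, 10)→(4, 0): d=(0,-10) top-left  bias=+0
  edge (4, 0)→(6, 4): d=(2,4) right/bottom  bias=-1
    (3,0)@(7, 1): e=[0,30,-10] → ·  [on edge]
    (2,1)@(5, 3): e=[8,10,2] → █
    (3,1)@(7, 3): e=[-4,30,-6] → ·
    (2,2)@(5, 5): e=[4,10,6] → █
    (3,2)@(7, 5): e=[-8,30,-2] → ·
    (2,3)@(5, 7): e=[0,10,10] → ·  [on edge]
  covered (2 px):
    · · · · · ·
    · · █ · · ·
    · · █ · · ·
    · · · · · ·
    · · · · · ·

Result: [[2,1],[2,2]]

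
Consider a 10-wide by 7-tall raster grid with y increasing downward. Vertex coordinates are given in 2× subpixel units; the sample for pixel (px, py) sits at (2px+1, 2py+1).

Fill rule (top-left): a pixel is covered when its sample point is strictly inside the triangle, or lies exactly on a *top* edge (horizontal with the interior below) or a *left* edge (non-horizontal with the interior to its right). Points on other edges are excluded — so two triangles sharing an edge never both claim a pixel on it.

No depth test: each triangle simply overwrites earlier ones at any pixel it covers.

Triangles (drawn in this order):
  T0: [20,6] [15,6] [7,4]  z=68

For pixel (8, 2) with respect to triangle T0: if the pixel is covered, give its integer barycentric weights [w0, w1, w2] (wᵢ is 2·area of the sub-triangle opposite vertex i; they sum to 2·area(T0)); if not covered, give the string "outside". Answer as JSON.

T0:
  2·area = 10
  edge (20, 6)→(15, 6): d=(-5,0) right/bottom  bias=-1
  edge (15, 6)→(7, 4): d=(-8,-2) top-left  bias=+0
  edge (7, 4)→(20, 6): d=(13,2) right/bottom  bias=-1
    (1,1)@(3, 3): e=[15,0,-5] → .  [on edge]
    (5,2)@(11, 5): e=[5,0,5] → X  [on edge]
    (6,2)@(13, 5): e=[5,4,1] → X
    (7,2)@(15, 5): e=[5,8,-3] → .
    (5,3)@(11, 7): e=[-5,-16,31] → .
    (6,3)@(13, 7): e=[-5,-12,27] → .
    (9,3)@(19, 7): e=[-5,0,15] → .  [on edge]
  covered (2 px):
    . . . . . . . . . .
    . . . . . . . . . .
    . . . . . X X . . .
    . . . . . . . . . .
    . . . . . . . . . .
    . . . . . . . . . .
    . . . . . . . . . .

Result: "outside"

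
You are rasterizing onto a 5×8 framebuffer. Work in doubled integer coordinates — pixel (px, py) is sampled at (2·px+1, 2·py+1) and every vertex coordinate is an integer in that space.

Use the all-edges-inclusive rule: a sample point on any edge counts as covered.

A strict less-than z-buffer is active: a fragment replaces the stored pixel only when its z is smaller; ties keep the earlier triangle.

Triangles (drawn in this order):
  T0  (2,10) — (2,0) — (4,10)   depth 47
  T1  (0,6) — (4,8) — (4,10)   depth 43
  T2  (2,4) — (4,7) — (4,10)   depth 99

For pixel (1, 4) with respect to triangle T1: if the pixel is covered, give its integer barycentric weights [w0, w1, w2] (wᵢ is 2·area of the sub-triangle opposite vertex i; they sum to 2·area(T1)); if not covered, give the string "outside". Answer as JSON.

T0:
  2·area = 20
  edge (2, 10)→(2, 0): d=(0,-10) inclusive
  edge (2, 0)→(4, 10): d=(2,10) inclusive
  edge (4, 10)→(2, 10): d=(-2,0) inclusive
    (1,2)@(3, 5): e=[10,0,10] → #  [on edge]
    (2,2)@(5, 5): e=[30,-20,10] → ·
    (1,3)@(3, 7): e=[10,4,6] → #
    (2,3)@(5, 7): e=[30,-16,6] → ·
    (1,4)@(3, 9): e=[10,8,2] → #
    (2,4)@(5, 9): e=[30,-12,2] → ·
    (1,5)@(3, 11): e=[10,12,-2] → ·
    (2,7)@(5, 15): e=[30,0,-10] → ·  [on edge]
  covered (3 px):
    · · · · ·
    · · · · ·
    · # · · ·
    · # · · ·
    · # · · ·
    · · · · ·
    · · · · ·
    · · · · ·
T1:
  2·area = 8
  edge (0, 6)→(4, 8): d=(4,2) inclusive
  edge (4, 8)→(4, 10): d=(0,2) inclusive
  edge (4, 10)→(0, 6): d=(-4,-4) inclusive
    (0,3)@(1, 7): e=[2,6,0] → #  [on edge]
    (1,3)@(3, 7): e=[-2,2,8] → ·
    (0,4)@(1, 9): e=[10,6,-8] → ·
    (1,4)@(3, 9): e=[6,2,0] → #  [on edge]
    (2,4)@(5, 9): e=[2,-2,8] → ·
    (1,5)@(3, 11): e=[14,2,-8] → ·
    (2,5)@(5, 11): e=[10,-2,0] → ·  [on edge]
    (3,6)@(7, 13): e=[14,-6,0] → ·  [on edge]
    (4,7)@(9, 15): e=[18,-10,0] → ·  [on edge]
  covered (2 px):
    · · · · ·
    · · · · ·
    · · · · ·
    # · · · ·
    · # · · ·
    · · · · ·
    · · · · ·
    · · · · ·
T2:
  2·area = 6
  edge (2, 4)→(4, 7): d=(2,3) inclusive
  edge (4, 7)→(4, 10): d=(0,3) inclusive
  edge (4, 10)→(2, 4): d=(-2,-6) inclusive
    (0,0)@(1, 1): e=[-3,9,0] → ·  [on edge]
    (1,3)@(3, 7): e=[3,3,0] → #  [on edge]
    (2,3)@(5, 7): e=[-3,-3,12] → ·
    (1,4)@(3, 9): e=[7,3,-4] → ·
    (2,6)@(5, 13): e=[9,-3,0] → ·  [on edge]
  covered (1 px):
    · · · · ·
    · · · · ·
    · · · · ·
    · # · · ·
    · · · · ·
    · · · · ·
    · · · · ·
    · · · · ·

Answer: [2,0,6]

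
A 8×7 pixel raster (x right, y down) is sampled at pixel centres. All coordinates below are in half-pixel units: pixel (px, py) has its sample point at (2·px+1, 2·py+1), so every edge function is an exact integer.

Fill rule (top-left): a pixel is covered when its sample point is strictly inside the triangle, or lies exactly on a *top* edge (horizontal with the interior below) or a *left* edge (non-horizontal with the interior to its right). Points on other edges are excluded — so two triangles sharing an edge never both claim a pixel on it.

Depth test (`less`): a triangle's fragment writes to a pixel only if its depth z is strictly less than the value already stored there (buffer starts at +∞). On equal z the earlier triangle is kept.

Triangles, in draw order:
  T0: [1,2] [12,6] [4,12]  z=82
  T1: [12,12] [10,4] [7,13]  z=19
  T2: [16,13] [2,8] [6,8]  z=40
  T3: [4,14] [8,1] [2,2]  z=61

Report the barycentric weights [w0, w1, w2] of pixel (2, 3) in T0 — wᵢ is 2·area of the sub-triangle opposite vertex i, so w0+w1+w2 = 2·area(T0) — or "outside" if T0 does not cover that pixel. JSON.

T0:
  2·area = 98
  edge (1, 2)→(12, 6): d=(11,4) right/bottom  bias=-1
  edge (12, 6)→(4, 12): d=(-8,6) right/bottom  bias=-1
  edge (4, 12)→(1, 2): d=(-3,-10) top-left  bias=+0
    (1,1)@(3, 3): e=[3,78,17] → #
    (2,1)@(5, 3): e=[-5,66,37] → ·
    (1,2)@(3, 5): e=[25,62,11] → #
    (2,2)@(5, 5): e=[17,50,31] → #
    (3,2)@(7, 5): e=[9,38,51] → #
    (4,2)@(9, 5): e=[1,26,71] → #
    (5,2)@(11, 5): e=[-7,14,91] → ·
    (1,3)@(3, 7): e=[47,46,5] → #
    (5,3)@(11, 7): e=[15,-2,85] → ·
    (1,4)@(3, 9): e=[69,30,-1] → ·
    (2,4)@(5, 9): e=[61,18,19] → #
    (4,4)@(9, 9): e=[45,-6,59] → ·
  covered (12 px):
    · · · · · · · ·
    · # · · · · · ·
    · # # # # · · ·
    · # # # # · · ·
    · · # # · · · ·
    · · # · · · · ·
    · · · · · · · ·
T1:
  2·area = 42  (B↔C swapped to make it positive)
  edge (12, 12)→(7, 13): d=(-5,1) right/bottom  bias=-1
  edge (7, 13)→(10, 4): d=(3,-9) top-left  bias=+0
  edge (10, 4)→(12, 12): d=(2,8) right/bottom  bias=-1
    (5,0)@(11, 1): e=[56,0,-14] → ·  [on edge]
    (4,3)@(9, 7): e=[28,0,14] → #  [on edge]
    (5,3)@(11, 7): e=[26,18,-2] → ·
    (4,4)@(9, 9): e=[18,6,18] → #
    (5,4)@(11, 9): e=[16,24,2] → #
    (6,4)@(13, 9): e=[14,42,-14] → ·
    (4,5)@(9, 11): e=[8,12,22] → #
    (6,5)@(13, 11): e=[4,48,-10] → ·
    (3,6)@(7, 13): e=[0,0,42] → ·  [on edge]
    (4,6)@(9, 13): e=[-2,18,26] → ·
    (5,6)@(11, 13): e=[-4,36,10] → ·
  covered (5 px):
    · · · · · · · ·
    · · · · · · · ·
    · · · · · · · ·
    · · · · # · · ·
    · · · · # # · ·
    · · · · # # · ·
    · · · · · · · ·
T2:
  2·area = 20
  edge (16, 13)→(2, 8): d=(-14,-5) top-left  bias=+0
  edge (2, 8)→(6, 8): d=(4,0) top-left  bias=+0
  edge (6, 8)→(16, 13): d=(10,5) right/bottom  bias=-1
    (2,4)@(5, 9): e=[1,4,15] → #
    (3,4)@(7, 9): e=[11,4,5] → #
    (4,4)@(9, 9): e=[21,4,-5] → ·
    (2,5)@(5, 11): e=[-27,12,35] → ·
    (3,5)@(7, 11): e=[-17,12,25] → ·
    (5,5)@(11, 11): e=[3,12,5] → #
    (6,5)@(13, 11): e=[13,12,-5] → ·
    (5,6)@(11, 13): e=[-25,20,25] → ·
  covered (3 px):
    · · · · · · · ·
    · · · · · · · ·
    · · · · · · · ·
    · · · · · · · ·
    · · # # · · · ·
    · · · · · # · ·
    · · · · · · · ·
T3:
  2·area = 74  (B↔C swapped to make it positive)
  edge (4, 14)→(2, 2): d=(-2,-12) top-left  bias=+0
  edge (2, 2)→(8, 1): d=(6,-1) top-left  bias=+0
  edge (8, 1)→(4, 14): d=(-4,13) right/bottom  bias=-1
    (1,1)@(3, 3): e=[10,7,57] → #
    (2,1)@(5, 3): e=[34,9,31] → #
    (3,1)@(7, 3): e=[58,11,5] → #
    (4,1)@(9, 3): e=[82,13,-21] → ·
    (1,2)@(3, 5): e=[6,19,49] → #
    (3,2)@(7, 5): e=[54,23,-3] → ·
    (1,3)@(3, 7): e=[2,31,41] → #
    (3,3)@(7, 7): e=[50,35,-11] → ·
    (1,4)@(3, 9): e=[-2,43,33] → ·
    (2,4)@(5, 9): e=[22,45,7] → #
    (3,4)@(7, 9): e=[46,47,-19] → ·
    (2,5)@(5, 11): e=[18,57,-1] → ·
  covered (8 px):
    · · · · · · · ·
    · # # # · · · ·
    · # # · · · · ·
    · # # · · · · ·
    · · # · · · · ·
    · · · · · · · ·
    · · · · · · · ·

Result: [34,25,39]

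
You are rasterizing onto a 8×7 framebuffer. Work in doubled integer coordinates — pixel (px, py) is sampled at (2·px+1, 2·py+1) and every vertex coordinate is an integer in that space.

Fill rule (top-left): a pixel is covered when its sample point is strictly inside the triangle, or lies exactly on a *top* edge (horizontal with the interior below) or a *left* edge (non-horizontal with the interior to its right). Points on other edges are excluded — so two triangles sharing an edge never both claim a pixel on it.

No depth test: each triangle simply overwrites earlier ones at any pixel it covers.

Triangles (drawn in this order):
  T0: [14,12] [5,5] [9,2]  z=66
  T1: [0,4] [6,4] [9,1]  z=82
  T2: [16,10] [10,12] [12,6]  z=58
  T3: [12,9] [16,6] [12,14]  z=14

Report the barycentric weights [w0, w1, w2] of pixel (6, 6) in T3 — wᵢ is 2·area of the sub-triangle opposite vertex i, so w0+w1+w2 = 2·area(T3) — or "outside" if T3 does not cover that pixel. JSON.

T0:
  2·area = 55
  edge (14, 12)→(5, 5): d=(-9,-7) top-left  bias=+0
  edge (5, 5)→(9, 2): d=(4,-3) top-left  bias=+0
  edge (9, 2)→(14, 12): d=(5,10) right/bottom  bias=-1
    (4,1)@(9, 3): e=[46,4,5] → #
    (5,1)@(11, 3): e=[60,10,-15] → ·
    (2,2)@(5, 5): e=[0,0,55] → #  [on edge]
    (3,2)@(7, 5): e=[14,6,35] → #
    (5,2)@(11, 5): e=[42,18,-5] → ·
    (2,3)@(5, 7): e=[-18,8,65] → ·
    (3,3)@(7, 7): e=[-4,14,45] → ·
    (4,3)@(9, 7): e=[10,20,25] → #
    (5,3)@(11, 7): e=[24,26,5] → #
    (6,3)@(13, 7): e=[38,32,-15] → ·
    (4,4)@(9, 9): e=[-8,28,35] → ·
    (5,4)@(11, 9): e=[6,34,15] → #
  covered (8 px):
    · · · · · · · ·
    · · · · # · · ·
    · · # # # · · ·
    · · · · # # · ·
    · · · · · # · ·
    · · · · · · # ·
    · · · · · · · ·
T1:
  2·area = 18  (B↔C swapped to make it positive)
  edge (0, 4)→(9, 1): d=(9,-3) top-left  bias=+0
  edge (9, 1)→(6, 4): d=(-3,3) right/bottom  bias=-1
  edge (6, 4)→(0, 4): d=(-6,0) right/bottom  bias=-1
    (4,0)@(9, 1): e=[0,0,18] → ·  [on edge]
    (1,1)@(3, 3): e=[0,12,6] → #  [on edge]
    (2,1)@(5, 3): e=[6,6,6] → #
    (3,1)@(7, 3): e=[12,0,6] → ·  [on edge]
    (1,2)@(3, 5): e=[18,6,-6] → ·
    (2,2)@(5, 5): e=[24,0,-6] → ·  [on edge]
    (1,3)@(3, 7): e=[36,0,-18] → ·  [on edge]
    (0,4)@(1, 9): e=[48,0,-30] → ·  [on edge]
  covered (2 px):
    · · · · · · · ·
    · # # · · · · ·
    · · · · · · · ·
    · · · · · · · ·
    · · · · · · · ·
    · · · · · · · ·
    · · · · · · · ·
T2:
  2·area = 32
  edge (16, 10)→(10, 12): d=(-6,2) right/bottom  bias=-1
  edge (10, 12)→(12, 6): d=(2,-6) top-left  bias=+0
  edge (12, 6)→(16, 10): d=(4,4) right/bottom  bias=-1
    (3,0)@(7, 1): e=[72,-40,0] → ·  [on edge]
    (4,1)@(9, 3): e=[56,-24,0] → ·  [on edge]
    (6,1)@(13, 3): e=[48,0,-16] → ·  [on edge]
    (5,2)@(11, 5): e=[40,-8,0] → ·  [on edge]
    (6,3)@(13, 7): e=[24,8,0] → ·  [on edge]
    (5,4)@(11, 9): e=[16,0,16] → #  [on edge]
    (6,4)@(13, 9): e=[12,12,8] → #
    (7,4)@(15, 9): e=[8,24,0] → ·  [on edge]
    (5,5)@(11, 11): e=[4,4,24] → #
    (6,5)@(13, 11): e=[0,16,16] → ·  [on edge]
    (3,6)@(7, 13): e=[0,-16,48] → ·  [on edge]
    (5,6)@(11, 13): e=[-8,8,32] → ·
  covered (3 px):
    · · · · · · · ·
    · · · · · · · ·
    · · · · · · · ·
    · · · · · · · ·
    · · · · · # # ·
    · · · · · # · ·
    · · · · · · · ·
T3:
  2·area = 20
  edge (12, 9)→(16, 6): d=(4,-3) top-left  bias=+0
  edge (16, 6)→(12, 14): d=(-4,8) right/bottom  bias=-1
  edge (12, 14)→(12, 9): d=(0,-5) top-left  bias=+0
    (7,3)@(15, 7): e=[1,4,15] → #
    (6,4)@(13, 9): e=[3,12,5] → #
    (7,4)@(15, 9): e=[9,-4,15] → ·
    (6,5)@(13, 11): e=[11,4,5] → #
    (7,5)@(15, 11): e=[17,-12,15] → ·
    (6,6)@(13, 13): e=[19,-4,5] → ·
  covered (3 px):
    · · · · · · · ·
    · · · · · · · ·
    · · · · · · · ·
    · · · · · · · #
    · · · · · · # ·
    · · · · · · # ·
    · · · · · · · ·

Answer: "outside"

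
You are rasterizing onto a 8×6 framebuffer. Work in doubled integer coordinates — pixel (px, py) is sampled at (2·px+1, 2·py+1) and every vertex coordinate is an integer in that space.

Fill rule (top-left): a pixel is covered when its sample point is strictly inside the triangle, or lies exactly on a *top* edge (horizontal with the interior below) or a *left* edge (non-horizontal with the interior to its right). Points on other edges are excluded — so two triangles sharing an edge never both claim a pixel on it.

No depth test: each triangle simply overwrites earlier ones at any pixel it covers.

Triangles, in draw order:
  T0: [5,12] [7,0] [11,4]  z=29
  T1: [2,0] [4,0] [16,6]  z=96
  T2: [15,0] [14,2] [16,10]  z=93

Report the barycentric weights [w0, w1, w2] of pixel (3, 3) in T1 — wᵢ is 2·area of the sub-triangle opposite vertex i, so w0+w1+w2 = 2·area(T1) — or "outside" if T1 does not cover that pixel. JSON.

T0:
  2·area = 56
  edge (5, 12)→(7, 0): d=(2,-12) top-left  bias=+0
  edge (7, 0)→(11, 4): d=(4,4) right/bottom  bias=-1
  edge (11, 4)→(5, 12): d=(-6,8) right/bottom  bias=-1
    (3,0)@(7, 1): e=[2,4,50] → █
    (4,0)@(9, 1): e=[26,-4,34] → ·
    (3,1)@(7, 3): e=[6,12,38] → █
    (4,1)@(9, 3): e=[30,4,22] → █
    (5,1)@(11, 3): e=[54,-4,6] → ·
    (3,2)@(7, 5): e=[10,20,26] → █
    (5,2)@(11, 5): e=[58,4,-6] → ·
    (3,3)@(7, 7): e=[14,28,14] → █
    (4,3)@(9, 7): e=[38,20,-2] → ·
    (3,4)@(7, 9): e=[18,36,2] → █
    (4,4)@(9, 9): e=[42,28,-14] → ·
    (3,5)@(7, 11): e=[22,44,-10] → ·
  covered (7 px):
    · · · █ · · · ·
    · · · █ █ · · ·
    · · · █ █ · · ·
    · · · █ · · · ·
    · · · █ · · · ·
    · · · · · · · ·
T1:
  2·area = 12
  edge (2, 0)→(4, 0): d=(2,0) top-left  bias=+0
  edge (4, 0)→(16, 6): d=(12,6) right/bottom  bias=-1
  edge (16, 6)→(2, 0): d=(-14,-6) top-left  bias=+0
    (2,0)@(5, 1): e=[2,6,4] → █
    (3,0)@(7, 1): e=[2,-6,16] → ·
    (2,1)@(5, 3): e=[6,30,-24] → ·
    (4,1)@(9, 3): e=[6,6,0] → █  [on edge]
    (5,1)@(11, 3): e=[6,-6,12] → ·
    (4,2)@(9, 5): e=[10,30,-28] → ·
  covered (2 px):
    · · █ · · · · ·
    · · · · █ · · ·
    · · · · · · · ·
    · · · · · · · ·
    · · · · · · · ·
    · · · · · · · ·
T2:
  2·area = 12  (B↔C swapped to make it positive)
  edge (15, 0)→(16, 10): d=(1,10) right/bottom  bias=-1
  edge (16, 10)→(14, 2): d=(-2,-8) top-left  bias=+0
  edge (14, 2)→(15, 0): d=(1,-2) top-left  bias=+0
    (7,0)@(15, 1): e=[1,10,1] → █
    (7,1)@(15, 3): e=[3,6,3] → █
    (7,2)@(15, 5): e=[5,2,5] → █
    (7,3)@(15, 7): e=[7,-2,7] → ·
  covered (3 px):
    · · · · · · · █
    · · · · · · · █
    · · · · · · · █
    · · · · · · · ·
    · · · · · · · ·
    · · · · · · · ·

Final: "outside"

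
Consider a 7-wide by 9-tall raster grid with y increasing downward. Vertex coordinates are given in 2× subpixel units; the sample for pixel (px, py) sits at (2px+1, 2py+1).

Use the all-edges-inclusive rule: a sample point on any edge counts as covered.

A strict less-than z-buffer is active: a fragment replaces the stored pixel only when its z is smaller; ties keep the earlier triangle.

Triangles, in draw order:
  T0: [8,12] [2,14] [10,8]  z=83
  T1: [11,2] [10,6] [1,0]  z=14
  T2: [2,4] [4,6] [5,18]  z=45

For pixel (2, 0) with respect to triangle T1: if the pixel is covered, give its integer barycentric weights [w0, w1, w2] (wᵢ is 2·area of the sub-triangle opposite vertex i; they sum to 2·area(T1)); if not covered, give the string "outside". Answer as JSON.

T0:
  2·area = 20
  edge (8, 12)→(2, 14): d=(-6,2) inclusive
  edge (2, 14)→(10, 8): d=(8,-6) inclusive
  edge (10, 8)→(8, 12): d=(-2,4) inclusive
    (4,4)@(9, 9): e=[16,2,2] → X
    (5,4)@(11, 9): e=[12,14,-6] → .
    (3,5)@(7, 11): e=[8,6,6] → X
    (4,5)@(9, 11): e=[4,18,-2] → .
    (5,5)@(11, 11): e=[0,30,-10] → .  [on edge]
    (2,6)@(5, 13): e=[0,10,10] → X  [on edge]
    (3,6)@(7, 13): e=[-4,22,2] → .
    (2,7)@(5, 15): e=[-12,26,6] → .
  covered (3 px):
    . . . . . . .
    . . . . . . .
    . . . . . . .
    . . . . . . .
    . . . . X . .
    . . . X . . .
    . . X . . . .
    . . . . . . .
    . . . . . . .
T1:
  2·area = 42
  edge (11, 2)→(10, 6): d=(-1,4) inclusive
  edge (10, 6)→(1, 0): d=(-9,-6) inclusive
  edge (1, 0)→(11, 2): d=(10,2) inclusive
    (1,0)@(3, 1): e=[33,3,6] → X
    (2,0)@(5, 1): e=[25,15,2] → X
    (3,0)@(7, 1): e=[17,27,-2] → .
    (1,1)@(3, 3): e=[31,-15,26] → .
    (2,1)@(5, 3): e=[23,-3,22] → .
    (3,1)@(7, 3): e=[15,9,18] → X
    (4,1)@(9, 3): e=[7,21,14] → X
    (5,1)@(11, 3): e=[-1,33,10] → .
    (3,2)@(7, 5): e=[13,-9,38] → .
    (4,2)@(9, 5): e=[5,3,34] → X
    (5,2)@(11, 5): e=[-3,15,30] → .
    (4,3)@(9, 7): e=[3,-15,54] → .
  covered (5 px):
    . X X . . . .
    . . . X X . .
    . . . . X . .
    . . . . . . .
    . . . . . . .
    . . . . . . .
    . . . . . . .
    . . . . . . .
    . . . . . . .
T2:
  2·area = 22
  edge (2, 4)→(4, 6): d=(2,2) inclusive
  edge (4, 6)→(5, 18): d=(1,12) inclusive
  edge (5, 18)→(2, 4): d=(-3,-14) inclusive
    (0,1)@(1, 3): e=[0,33,-11] → .  [on edge]
    (1,2)@(3, 5): e=[0,11,11] → X  [on edge]
    (2,2)@(5, 5): e=[-4,-13,39] → .
    (1,3)@(3, 7): e=[4,13,5] → X
    (2,3)@(5, 7): e=[0,-11,33] → .  [on edge]
    (1,4)@(3, 9): e=[8,15,-1] → .
    (3,4)@(7, 9): e=[0,-33,55] → .  [on edge]
    (4,5)@(9, 11): e=[0,-55,77] → .  [on edge]
    (5,6)@(11, 13): e=[0,-77,99] → .  [on edge]
    (6,7)@(13, 15): e=[0,-99,121] → .  [on edge]
  covered (2 px):
    . . . . . . .
    . . . . . . .
    . X . . . . .
    . X . . . . .
    . . . . . . .
    . . . . . . .
    . . . . . . .
    . . . . . . .
    . . . . . . .

Final: [15,2,25]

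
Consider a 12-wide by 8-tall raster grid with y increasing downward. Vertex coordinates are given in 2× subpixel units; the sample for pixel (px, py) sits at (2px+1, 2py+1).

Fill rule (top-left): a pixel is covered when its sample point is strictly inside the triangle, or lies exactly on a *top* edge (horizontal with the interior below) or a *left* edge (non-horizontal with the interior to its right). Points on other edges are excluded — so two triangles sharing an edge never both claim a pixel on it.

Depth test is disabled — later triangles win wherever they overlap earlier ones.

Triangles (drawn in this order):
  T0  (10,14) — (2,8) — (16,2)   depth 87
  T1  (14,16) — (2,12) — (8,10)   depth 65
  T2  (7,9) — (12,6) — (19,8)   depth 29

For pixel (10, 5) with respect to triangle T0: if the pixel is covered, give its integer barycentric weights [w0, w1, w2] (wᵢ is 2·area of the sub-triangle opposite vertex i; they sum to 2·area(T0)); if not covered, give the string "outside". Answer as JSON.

T0:
  2·area = 132
  edge (10, 14)→(2, 8): d=(-8,-6) top-left  bias=+0
  edge (2, 8)→(16, 2): d=(14,-6) top-left  bias=+0
  edge (16, 2)→(10, 14): d=(-6,12) right/bottom  bias=-1
    (7,1)@(15, 3): e=[118,8,6] → #
    (8,1)@(17, 3): e=[130,20,-18] → ·
    (4,2)@(9, 5): e=[66,0,66] → #  [on edge]
    (5,2)@(11, 5): e=[78,12,42] → #
    (6,2)@(13, 5): e=[90,24,18] → #
    (7,2)@(15, 5): e=[102,36,-6] → ·
    (2,3)@(5, 7): e=[26,4,102] → #
    (3,3)@(7, 7): e=[38,16,78] → #
    (7,3)@(15, 7): e=[86,64,-18] → ·
    (2,4)@(5, 9): e=[10,32,90] → #
    (6,4)@(13, 9): e=[58,80,-6] → ·
    (2,5)@(5, 11): e=[-6,60,78] → ·
  covered (17 px):
    · · · · · · · · · · · ·
    · · · · · · · # · · · ·
    · · · · # # # · · · · ·
    · · # # # # # · · · · ·
    · · # # # # · · · · · ·
    · · · # # # · · · · · ·
    · · · · # · · · · · · ·
    · · · · · · · · · · · ·
T1:
  2·area = 48
  edge (14, 16)→(2, 12): d=(-12,-4) top-left  bias=+0
  edge (2, 12)→(8, 10): d=(6,-2) top-left  bias=+0
  edge (8, 10)→(14, 16): d=(6,6) right/bottom  bias=-1
    (0,1)@(1, 3): e=[104,-56,0] → ·  [on edge]
    (1,2)@(3, 5): e=[88,-40,0] → ·  [on edge]
    (11,2)@(23, 5): e=[168,0,-120] → ·  [on edge]
    (2,3)@(5, 7): e=[72,-24,0] → ·  [on edge]
    (8,3)@(17, 7): e=[120,0,-72] → ·  [on edge]
    (3,4)@(7, 9): e=[56,-8,0] → ·  [on edge]
    (5,4)@(11, 9): e=[72,0,-24] → ·  [on edge]
    (2,5)@(5, 11): e=[24,0,24] → #  [on edge]
    (3,5)@(7, 11): e=[32,4,12] → #
    (4,5)@(9, 11): e=[40,8,0] → ·  [on edge]
    (2,6)@(5, 13): e=[0,12,36] → #  [on edge]
    (4,6)@(9, 13): e=[16,20,12] → #
    (5,6)@(11, 13): e=[24,24,0] → ·  [on edge]
    (5,7)@(11, 15): e=[0,36,12] → #  [on edge]
    (6,7)@(13, 15): e=[8,40,0] → ·  [on edge]
  covered (6 px):
    · · · · · · · · · · · ·
    · · · · · · · · · · · ·
    · · · · · · · · · · · ·
    · · · · · · · · · · · ·
    · · · · · · · · · · · ·
    · · # # · · · · · · · ·
    · · # # # · · · · · · ·
    · · · · · # · · · · · ·
T2:
  2·area = 31
  edge (7, 9)→(12, 6): d=(5,-3) top-left  bias=+0
  edge (12, 6)→(19, 8): d=(7,2) right/bottom  bias=-1
  edge (19, 8)→(7, 9): d=(-12,1) right/bottom  bias=-1
    (8,1)@(17, 3): e=[0,-31,62] → ·  [on edge]
    (5,3)@(11, 7): e=[2,9,20] → #
    (6,3)@(13, 7): e=[8,5,18] → #
    (7,3)@(15, 7): e=[14,1,16] → #
    (8,3)@(17, 7): e=[20,-3,14] → ·
    (3,4)@(7, 9): e=[0,31,0] → ·  [on edge]
    (5,4)@(11, 9): e=[12,23,-4] → ·
    (6,4)@(13, 9): e=[18,19,-6] → ·
    (7,4)@(15, 9): e=[24,15,-8] → ·
  covered (3 px):
    · · · · · · · · · · · ·
    · · · · · · · · · · · ·
    · · · · · · · · · · · ·
    · · · · · # # # · · · ·
    · · · · · · · · · · · ·
    · · · · · · · · · · · ·
    · · · · · · · · · · · ·
    · · · · · · · · · · · ·

Answer: "outside"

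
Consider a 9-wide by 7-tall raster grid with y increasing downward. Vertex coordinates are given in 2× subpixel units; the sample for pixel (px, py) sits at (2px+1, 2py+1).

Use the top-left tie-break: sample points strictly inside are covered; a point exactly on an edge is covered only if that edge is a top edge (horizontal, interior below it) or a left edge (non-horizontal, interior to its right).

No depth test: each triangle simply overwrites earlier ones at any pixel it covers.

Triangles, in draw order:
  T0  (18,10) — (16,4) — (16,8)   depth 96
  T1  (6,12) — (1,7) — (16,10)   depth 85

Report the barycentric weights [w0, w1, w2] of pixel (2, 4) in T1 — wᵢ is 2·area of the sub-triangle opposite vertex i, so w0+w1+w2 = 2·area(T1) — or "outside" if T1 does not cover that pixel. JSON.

T0:
  2·area = 8  (B↔C swapped to make it positive)
  edge (18, 10)→(16, 8): d=(-2,-2) top-left  bias=+0
  edge (16, 8)→(16, 4): d=(0,-4) top-left  bias=+0
  edge (16, 4)→(18, 10): d=(2,6) right/bottom  bias=-1
    (4,0)@(9, 1): e=[0,-28,36] → ·  [on edge]
    (7,0)@(15, 1): e=[12,-4,0] → ·  [on edge]
    (5,1)@(11, 3): e=[0,-20,28] → ·  [on edge]
    (6,2)@(13, 5): e=[0,-12,20] → ·  [on edge]
    (7,3)@(15, 7): e=[0,-4,12] → ·  [on edge]
    (8,3)@(17, 7): e=[4,4,0] → ·  [on edge]
    (8,4)@(17, 9): e=[0,4,4] → #  [on edge]
    (8,5)@(17, 11): e=[-4,4,8] → ·
  covered (1 px):
    · · · · · · · · ·
    · · · · · · · · ·
    · · · · · · · · ·
    · · · · · · · · ·
    · · · · · · · · #
    · · · · · · · · ·
    · · · · · · · · ·
T1:
  2·area = 60
  edge (6, 12)→(1, 7): d=(-5,-5) top-left  bias=+0
  edge (1, 7)→(16, 10): d=(15,3) right/bottom  bias=-1
  edge (16, 10)→(6, 12): d=(-10,2) right/bottom  bias=-1
    (0,3)@(1, 7): e=[0,0,60] → ·  [on edge]
    (1,4)@(3, 9): e=[0,24,36] → #  [on edge]
    (2,4)@(5, 9): e=[10,18,32] → #
    (3,4)@(7, 9): e=[20,12,28] → #
    (4,4)@(9, 9): e=[30,6,24] → #
    (5,4)@(11, 9): e=[40,0,20] → ·  [on edge]
    (1,5)@(3, 11): e=[-10,54,16] → ·
    (2,5)@(5, 11): e=[0,48,12] → #  [on edge]
    (5,5)@(11, 11): e=[30,30,0] → ·  [on edge]
    (0,6)@(1, 13): e=[-30,90,0] → ·  [on edge]
    (2,6)@(5, 13): e=[-10,78,-8] → ·
    (3,6)@(7, 13): e=[0,72,-12] → ·  [on edge]
  covered (7 px):
    · · · · · · · · ·
    · · · · · · · · ·
    · · · · · · · · ·
    · · · · · · · · ·
    · # # # # · · · ·
    · · # # # · · · ·
    · · · · · · · · ·

Result: [18,32,10]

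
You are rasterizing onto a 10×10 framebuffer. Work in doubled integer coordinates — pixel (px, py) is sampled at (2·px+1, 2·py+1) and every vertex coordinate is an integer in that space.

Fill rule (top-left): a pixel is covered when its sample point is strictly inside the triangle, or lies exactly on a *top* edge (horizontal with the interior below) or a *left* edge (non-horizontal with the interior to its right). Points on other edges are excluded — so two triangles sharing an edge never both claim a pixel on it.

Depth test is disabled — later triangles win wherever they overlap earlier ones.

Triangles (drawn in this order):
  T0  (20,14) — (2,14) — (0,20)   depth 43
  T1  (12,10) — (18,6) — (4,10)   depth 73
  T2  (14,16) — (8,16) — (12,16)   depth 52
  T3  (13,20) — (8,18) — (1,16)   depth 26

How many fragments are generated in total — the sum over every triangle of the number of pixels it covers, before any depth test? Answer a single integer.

T0:
  2·area = 108  (B↔C swapped to make it positive)
  edge (20, 14)→(0, 20): d=(-20,6) right/bottom  bias=-1
  edge (0, 20)→(2, 14): d=(2,-6) top-left  bias=+0
  edge (2, 14)→(20, 14): d=(18,0) top-left  bias=+0
    (2,2)@(5, 5): e=[270,0,-162] → .  [on edge]
    (1,5)@(3, 11): e=[162,0,-54] → .  [on edge]
    (1,7)@(3, 15): e=[82,8,18] → X
    (2,7)@(5, 15): e=[70,20,18] → X
    (3,7)@(7, 15): e=[58,32,18] → X
    (4,7)@(9, 15): e=[46,44,18] → X
    (5,7)@(11, 15): e=[34,56,18] → X
    (6,7)@(13, 15): e=[22,68,18] → X
    (7,7)@(15, 15): e=[10,80,18] → X
    (8,7)@(17, 15): e=[-2,92,18] → .
    (0,8)@(1, 17): e=[54,0,54] → X  [on edge]
    (5,8)@(11, 17): e=[-6,60,54] → .
  covered (14 px):
    . . . . . . . . . .
    . . . . . . . . . .
    . . . . . . . . . .
    . . . . . . . . . .
    . . . . . . . . . .
    . . . . . . . . . .
    . . . . . . . . . .
    . X X X X X X X . .
    X X X X X . . . . .
    X X . . . . . . . .
T1:
  2·area = 32  (B↔C swapped to make it positive)
  edge (12, 10)→(4, 10): d=(-8,0) right/bottom  bias=-1
  edge (4, 10)→(18, 6): d=(14,-4) top-left  bias=+0
  edge (18, 6)→(12, 10): d=(-6,4) right/bottom  bias=-1
    (7,3)@(15, 7): e=[24,2,6] → X
    (8,3)@(17, 7): e=[24,10,-2] → .
    (4,4)@(9, 9): e=[8,6,18] → X
    (5,4)@(11, 9): e=[8,14,10] → X
    (6,4)@(13, 9): e=[8,22,2] → X
    (7,4)@(15, 9): e=[8,30,-6] → .
    (4,5)@(9, 11): e=[-8,34,6] → .
    (5,5)@(11, 11): e=[-8,42,-2] → .
    (6,5)@(13, 11): e=[-8,50,-10] → .
  covered (4 px):
    . . . . . . . . . .
    . . . . . . . . . .
    . . . . . . . . . .
    . . . . . . . X . .
    . . . . X X X . . .
    . . . . . . . . . .
    . . . . . . . . . .
    . . . . . . . . . .
    . . . . . . . . . .
    . . . . . . . . . .
T2:
  degenerate (2·area = 0) — covers nothing
T3:
  2·area = 4  (B↔C swapped to make it positive)
  edge (13, 20)→(1, 16): d=(-12,-4) top-left  bias=+0
  edge (1, 16)→(8, 18): d=(7,2) right/bottom  bias=-1
  edge (8, 18)→(13, 20): d=(5,2) right/bottom  bias=-1
  covered (0 px):
    . . . . . . . . . .
    . . . . . . . . . .
    . . . . . . . . . .
    . . . . . . . . . .
    . . . . . . . . . .
    . . . . . . . . . .
    . . . . . . . . . .
    . . . . . . . . . .
    . . . . . . . . . .
    . . . . . . . . . .

Answer: 18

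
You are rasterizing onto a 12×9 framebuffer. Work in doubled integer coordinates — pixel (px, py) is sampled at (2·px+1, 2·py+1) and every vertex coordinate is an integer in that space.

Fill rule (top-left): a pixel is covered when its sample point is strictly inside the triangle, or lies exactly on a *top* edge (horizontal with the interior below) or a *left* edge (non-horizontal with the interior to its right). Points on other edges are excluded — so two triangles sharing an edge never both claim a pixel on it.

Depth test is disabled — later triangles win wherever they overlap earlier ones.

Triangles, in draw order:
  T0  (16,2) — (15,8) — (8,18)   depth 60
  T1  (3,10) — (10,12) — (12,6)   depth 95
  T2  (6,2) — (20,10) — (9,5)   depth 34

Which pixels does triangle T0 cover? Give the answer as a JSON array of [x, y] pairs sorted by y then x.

T0:
  2·area = 32
  edge (16, 2)→(15, 8): d=(-1,6) right/bottom  bias=-1
  edge (15, 8)→(8, 18): d=(-7,10) right/bottom  bias=-1
  edge (8, 18)→(16, 2): d=(8,-16) top-left  bias=+0
    (7,2)@(15, 5): e=[3,21,8] → #
    (8,2)@(17, 5): e=[-9,1,40] → ·
    (7,3)@(15, 7): e=[1,7,24] → #
    (8,3)@(17, 7): e=[-11,-13,56] → ·
    (6,4)@(13, 9): e=[11,13,8] → #
    (7,4)@(15, 9): e=[-1,-7,40] → ·
    (6,5)@(13, 11): e=[9,-1,24] → ·
    (5,6)@(11, 13): e=[19,5,8] → #
    (6,6)@(13, 13): e=[7,-15,40] → ·
    (5,7)@(11, 15): e=[17,-9,24] → ·
  covered (4 px):
    · · · · · · · · · · · ·
    · · · · · · · · · · · ·
    · · · · · · · # · · · ·
    · · · · · · · # · · · ·
    · · · · · · # · · · · ·
    · · · · · · · · · · · ·
    · · · · · # · · · · · ·
    · · · · · · · · · · · ·
    · · · · · · · · · · · ·
T1:
  2·area = 46  (B↔C swapped to make it positive)
  edge (3, 10)→(12, 6): d=(9,-4) top-left  bias=+0
  edge (12, 6)→(10, 12): d=(-2,6) right/bottom  bias=-1
  edge (10, 12)→(3, 10): d=(-7,-2) top-left  bias=+0
    (6,1)@(13, 3): e=[-23,0,69] → ·  [on edge]
    (5,3)@(11, 7): e=[5,4,37] → #
    (6,3)@(13, 7): e=[13,-8,41] → ·
    (3,4)@(7, 9): e=[7,24,15] → #
    (4,4)@(9, 9): e=[15,12,19] → #
    (5,4)@(11, 9): e=[23,0,23] → ·  [on edge]
    (3,5)@(7, 11): e=[25,20,1] → #
    (5,5)@(11, 11): e=[41,-4,9] → ·
    (3,6)@(7, 13): e=[43,16,-13] → ·
    (4,6)@(9, 13): e=[51,4,-9] → ·
    (4,7)@(9, 15): e=[69,0,-23] → ·  [on edge]
  covered (5 px):
    · · · · · · · · · · · ·
    · · · · · · · · · · · ·
    · · · · · · · · · · · ·
    · · · · · # · · · · · ·
    · · · # # · · · · · · ·
    · · · # # · · · · · · ·
    · · · · · · · · · · · ·
    · · · · · · · · · · · ·
    · · · · · · · · · · · ·
T2:
  2·area = 18
  edge (6, 2)→(20, 10): d=(14,8) right/bottom  bias=-1
  edge (20, 10)→(9, 5): d=(-11,-5) top-left  bias=+0
  edge (9, 5)→(6, 2): d=(-3,-3) top-left  bias=+0
    (2,0)@(5, 1): e=[-6,24,0] → ·  [on edge]
    (3,1)@(7, 3): e=[6,12,0] → #  [on edge]
    (4,1)@(9, 3): e=[-10,22,6] → ·
    (3,2)@(7, 5): e=[34,-10,-6] → ·
    (4,2)@(9, 5): e=[18,0,0] → #  [on edge]
    (5,2)@(11, 5): e=[2,10,6] → #
    (6,2)@(13, 5): e=[-14,20,12] → ·
    (4,3)@(9, 7): e=[46,-22,-6] → ·
    (5,3)@(11, 7): e=[30,-12,0] → ·  [on edge]
    (6,4)@(13, 9): e=[42,-24,0] → ·  [on edge]
    (7,5)@(15, 11): e=[54,-36,0] → ·  [on edge]
    (8,6)@(17, 13): e=[66,-48,0] → ·  [on edge]
    (9,7)@(19, 15): e=[78,-60,0] → ·  [on edge]
    (10,8)@(21, 17): e=[90,-72,0] → ·  [on edge]
  covered (3 px):
    · · · · · · · · · · · ·
    · · · # · · · · · · · ·
    · · · · # # · · · · · ·
    · · · · · · · · · · · ·
    · · · · · · · · · · · ·
    · · · · · · · · · · · ·
    · · · · · · · · · · · ·
    · · · · · · · · · · · ·
    · · · · · · · · · · · ·

Final: [[7,2],[7,3],[6,4],[5,6]]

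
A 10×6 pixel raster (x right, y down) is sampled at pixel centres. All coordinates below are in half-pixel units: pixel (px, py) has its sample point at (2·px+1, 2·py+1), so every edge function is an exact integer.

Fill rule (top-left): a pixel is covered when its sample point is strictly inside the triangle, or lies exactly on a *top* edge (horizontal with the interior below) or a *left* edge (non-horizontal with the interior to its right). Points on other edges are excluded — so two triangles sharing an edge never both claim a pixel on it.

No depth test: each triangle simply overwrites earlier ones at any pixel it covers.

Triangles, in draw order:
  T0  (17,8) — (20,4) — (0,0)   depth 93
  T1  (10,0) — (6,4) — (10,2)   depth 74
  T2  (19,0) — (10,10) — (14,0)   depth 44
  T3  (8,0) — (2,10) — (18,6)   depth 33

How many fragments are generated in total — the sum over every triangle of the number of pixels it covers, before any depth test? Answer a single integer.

T0:
  2·area = 92  (B↔C swapped to make it positive)
  edge (17, 8)→(0, 0): d=(-17,-8) top-left  bias=+0
  edge (0, 0)→(20, 4): d=(20,4) right/bottom  bias=-1
  edge (20, 4)→(17, 8): d=(-3,4) right/bottom  bias=-1
    (1,0)@(3, 1): e=[7,8,77] → █
    (2,0)@(5, 1): e=[23,0,69] → ·  [on edge]
    (1,1)@(3, 3): e=[-27,48,71] → ·
    (3,1)@(7, 3): e=[5,32,55] → █
    (4,1)@(9, 3): e=[21,24,47] → █
    (5,1)@(11, 3): e=[37,16,39] → █
    (6,1)@(13, 3): e=[53,8,31] → █
    (7,1)@(15, 3): e=[69,0,23] → ·  [on edge]
    (3,2)@(7, 5): e=[-29,72,49] → ·
    (4,2)@(9, 5): e=[-13,64,41] → ·
    (5,2)@(11, 5): e=[3,56,33] → █
    (7,2)@(15, 5): e=[35,40,17] → █
  covered (12 px):
    · █ · · · · · · · ·
    · · · █ █ █ █ · · ·
    · · · · · █ █ █ █ █
    · · · · · · · █ █ ·
    · · · · · · · · · ·
    · · · · · · · · · ·
T1:
  2·area = 8  (B↔C swapped to make it positive)
  edge (10, 0)→(10, 2): d=(0,2) right/bottom  bias=-1
  edge (10, 2)→(6, 4): d=(-4,2) right/bottom  bias=-1
  edge (6, 4)→(10, 0): d=(4,-4) top-left  bias=+0
    (4,0)@(9, 1): e=[2,6,0] → █  [on edge]
    (5,0)@(11, 1): e=[-2,2,8] → ·
    (3,1)@(7, 3): e=[6,2,0] → █  [on edge]
    (4,1)@(9, 3): e=[2,-2,8] → ·
    (2,2)@(5, 5): e=[10,-2,0] → ·  [on edge]
    (3,2)@(7, 5): e=[6,-6,8] → ·
    (1,3)@(3, 7): e=[14,-6,0] → ·  [on edge]
    (0,4)@(1, 9): e=[18,-10,0] → ·  [on edge]
  covered (2 px):
    · · · · █ · · · · ·
    · · · █ · · · · · ·
    · · · · · · · · · ·
    · · · · · · · · · ·
    · · · · · · · · · ·
    · · · · · · · · · ·
T2:
  2·area = 50
  edge (19, 0)→(10, 10): d=(-9,10) right/bottom  bias=-1
  edge (10, 10)→(14, 0): d=(4,-10) top-left  bias=+0
  edge (14, 0)→(19, 0): d=(5,0) top-left  bias=+0
    (7,0)@(15, 1): e=[31,14,5] → █
    (8,0)@(17, 1): e=[11,34,5] → █
    (9,0)@(19, 1): e=[-9,54,5] → ·
    (6,1)@(13, 3): e=[33,2,15] → █
    (8,1)@(17, 3): e=[-7,42,15] → ·
    (6,2)@(13, 5): e=[15,10,25] → █
    (7,2)@(15, 5): e=[-5,30,25] → ·
    (6,3)@(13, 7): e=[-3,18,35] → ·
  covered (5 px):
    · · · · · · · █ █ ·
    · · · · · · █ █ · ·
    · · · · · · █ · · ·
    · · · · · · · · · ·
    · · · · · · · · · ·
    · · · · · · · · · ·
T3:
  2·area = 136  (B↔C swapped to make it positive)
  edge (8, 0)→(18, 6): d=(10,6) right/bottom  bias=-1
  edge (18, 6)→(2, 10): d=(-16,4) right/bottom  bias=-1
  edge (2, 10)→(8, 0): d=(6,-10) top-left  bias=+0
    (4,0)@(9, 1): e=[4,116,16] → █
    (5,0)@(11, 1): e=[-8,108,36] → ·
    (3,1)@(7, 3): e=[36,92,8] → █
    (5,1)@(11, 3): e=[12,76,48] → █
    (6,1)@(13, 3): e=[0,68,68] → ·  [on edge]
    (2,2)@(5, 5): e=[68,68,0] → █  [on edge]
    (6,2)@(13, 5): e=[20,36,80] → █
    (7,2)@(15, 5): e=[8,28,100] → █
    (8,2)@(17, 5): e=[-4,20,120] → ·
    (2,3)@(5, 7): e=[88,36,12] → █
    (7,3)@(15, 7): e=[28,-4,112] → ·
    (1,4)@(3, 9): e=[120,12,4] → █
  covered (17 px):
    · · · · █ · · · · ·
    · · · █ █ █ · · · ·
    · · █ █ █ █ █ █ · ·
    · · █ █ █ █ █ · · ·
    · █ █ · · · · · · ·
    · · · · · · · · · ·

Result: 36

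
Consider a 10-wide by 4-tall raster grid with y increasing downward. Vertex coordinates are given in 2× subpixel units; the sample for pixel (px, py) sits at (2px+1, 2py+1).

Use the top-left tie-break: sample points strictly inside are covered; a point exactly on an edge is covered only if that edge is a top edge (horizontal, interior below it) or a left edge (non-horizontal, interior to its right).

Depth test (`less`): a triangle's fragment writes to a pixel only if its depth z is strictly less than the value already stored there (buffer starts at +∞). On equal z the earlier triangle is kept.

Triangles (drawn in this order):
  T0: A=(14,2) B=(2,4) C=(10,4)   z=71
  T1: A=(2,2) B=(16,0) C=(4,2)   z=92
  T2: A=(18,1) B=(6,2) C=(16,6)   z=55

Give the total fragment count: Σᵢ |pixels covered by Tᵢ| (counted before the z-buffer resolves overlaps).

T0:
  2·area = 16  (B↔C swapped to make it positive)
  edge (14, 2)→(10, 4): d=(-4,2) right/bottom  bias=-1
  edge (10, 4)→(2, 4): d=(-8,0) right/bottom  bias=-1
  edge (2, 4)→(14, 2): d=(12,-2) top-left  bias=+0
    (4,1)@(9, 3): e=[6,8,2] → █
    (5,1)@(11, 3): e=[2,8,6] → █
    (6,1)@(13, 3): e=[-2,8,10] → ·
    (4,2)@(9, 5): e=[-2,-8,26] → ·
    (5,2)@(11, 5): e=[-6,-8,30] → ·
  covered (2 px):
    · · · · · · · · · ·
    · · · · █ █ · · · ·
    · · · · · · · · · ·
    · · · · · · · · · ·
T1:
  2·area = 4
  edge (2, 2)→(16, 0): d=(14,-2) top-left  bias=+0
  edge (16, 0)→(4, 2): d=(-12,2) right/bottom  bias=-1
  edge (4, 2)→(2, 2): d=(-2,0) right/bottom  bias=-1
    (4,0)@(9, 1): e=[0,2,2] → █  [on edge]
    (5,0)@(11, 1): e=[4,-2,2] → ·
    (4,1)@(9, 3): e=[28,-22,-2] → ·
  covered (1 px):
    · · · · █ · · · · ·
    · · · · · · · · · ·
    · · · · · · · · · ·
    · · · · · · · · · ·
T2:
  2·area = 58  (B↔C swapped to make it positive)
  edge (18, 1)→(16, 6): d=(-2,5) right/bottom  bias=-1
  edge (16, 6)→(6, 2): d=(-10,-4) top-left  bias=+0
  edge (6, 2)→(18, 1): d=(12,-1) top-left  bias=+0
    (4,1)@(9, 3): e=[41,2,15] → █
    (5,1)@(11, 3): e=[31,10,17] → █
    (6,1)@(13, 3): e=[21,18,19] → █
    (7,1)@(15, 3): e=[11,26,21] → █
    (8,1)@(17, 3): e=[1,34,23] → █
    (9,1)@(19, 3): e=[-9,42,25] → ·
    (4,2)@(9, 5): e=[37,-18,39] → ·
    (5,2)@(11, 5): e=[27,-10,41] → ·
    (6,2)@(13, 5): e=[17,-2,43] → ·
    (7,2)@(15, 5): e=[7,6,45] → █
    (8,2)@(17, 5): e=[-3,14,47] → ·
    (7,3)@(15, 7): e=[3,-14,69] → ·
  covered (6 px):
    · · · · · · · · · ·
    · · · · █ █ █ █ █ ·
    · · · · · · · █ · ·
    · · · · · · · · · ·

Final: 9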